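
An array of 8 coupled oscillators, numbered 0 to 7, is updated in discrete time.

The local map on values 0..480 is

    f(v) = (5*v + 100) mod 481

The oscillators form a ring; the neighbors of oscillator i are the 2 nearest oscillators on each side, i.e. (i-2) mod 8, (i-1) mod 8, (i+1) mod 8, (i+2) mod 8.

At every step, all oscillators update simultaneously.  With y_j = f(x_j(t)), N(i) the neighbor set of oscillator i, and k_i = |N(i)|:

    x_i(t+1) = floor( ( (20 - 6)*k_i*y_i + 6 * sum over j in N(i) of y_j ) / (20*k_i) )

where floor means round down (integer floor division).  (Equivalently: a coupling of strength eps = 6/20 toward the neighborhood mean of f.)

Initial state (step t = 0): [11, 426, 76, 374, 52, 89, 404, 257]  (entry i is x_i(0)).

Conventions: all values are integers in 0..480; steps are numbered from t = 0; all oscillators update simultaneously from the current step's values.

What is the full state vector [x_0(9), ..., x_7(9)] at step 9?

Answer: [418, 403, 295, 111, 238, 376, 272, 289]

Derivation:
t=0: [11, 426, 76, 374, 52, 89, 404, 257]
t=1: [213, 297, 401, 122, 310, 121, 212, 350]
t=2: [211, 175, 185, 216, 207, 234, 216, 342]
t=3: [184, 72, 88, 194, 181, 288, 230, 311]
t=4: [117, 354, 91, 125, 71, 116, 232, 216]
t=5: [219, 354, 151, 257, 379, 230, 289, 237]
t=6: [255, 400, 348, 383, 138, 270, 140, 304]
t=7: [369, 204, 352, 130, 277, 72, 291, 192]
t=8: [73, 170, 328, 269, 123, 361, 124, 124]
t=9: [418, 403, 295, 111, 238, 376, 272, 289]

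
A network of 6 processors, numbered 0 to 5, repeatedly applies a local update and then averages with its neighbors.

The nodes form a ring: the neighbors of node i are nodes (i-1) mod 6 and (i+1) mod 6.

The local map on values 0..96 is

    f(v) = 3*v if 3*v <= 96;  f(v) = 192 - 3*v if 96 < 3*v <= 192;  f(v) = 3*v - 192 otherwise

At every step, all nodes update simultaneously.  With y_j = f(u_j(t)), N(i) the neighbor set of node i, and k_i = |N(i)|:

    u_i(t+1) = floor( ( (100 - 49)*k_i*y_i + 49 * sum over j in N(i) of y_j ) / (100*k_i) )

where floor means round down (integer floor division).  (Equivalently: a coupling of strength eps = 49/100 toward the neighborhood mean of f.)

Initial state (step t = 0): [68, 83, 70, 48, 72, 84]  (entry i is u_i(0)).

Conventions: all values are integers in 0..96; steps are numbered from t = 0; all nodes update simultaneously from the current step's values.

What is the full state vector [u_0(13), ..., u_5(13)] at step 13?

Answer: [25, 11, 12, 27, 64, 63]

Derivation:
t=0: [68, 83, 70, 48, 72, 84]
t=1: [34, 36, 34, 34, 38, 39]
t=2: [84, 86, 88, 87, 80, 79]
t=3: [57, 66, 69, 64, 52, 49]
t=4: [23, 11, 9, 12, 29, 36]
t=5: [63, 40, 30, 46, 73, 81]
t=6: [31, 59, 76, 56, 39, 33]
t=7: [73, 39, 27, 39, 66, 88]
t=8: [49, 64, 78, 59, 39, 44]
t=9: [37, 21, 25, 36, 56, 60]
t=10: [59, 70, 74, 67, 35, 31]
t=11: [34, 20, 21, 33, 69, 72]
t=12: [66, 68, 69, 66, 36, 37]
t=13: [25, 11, 12, 27, 64, 63]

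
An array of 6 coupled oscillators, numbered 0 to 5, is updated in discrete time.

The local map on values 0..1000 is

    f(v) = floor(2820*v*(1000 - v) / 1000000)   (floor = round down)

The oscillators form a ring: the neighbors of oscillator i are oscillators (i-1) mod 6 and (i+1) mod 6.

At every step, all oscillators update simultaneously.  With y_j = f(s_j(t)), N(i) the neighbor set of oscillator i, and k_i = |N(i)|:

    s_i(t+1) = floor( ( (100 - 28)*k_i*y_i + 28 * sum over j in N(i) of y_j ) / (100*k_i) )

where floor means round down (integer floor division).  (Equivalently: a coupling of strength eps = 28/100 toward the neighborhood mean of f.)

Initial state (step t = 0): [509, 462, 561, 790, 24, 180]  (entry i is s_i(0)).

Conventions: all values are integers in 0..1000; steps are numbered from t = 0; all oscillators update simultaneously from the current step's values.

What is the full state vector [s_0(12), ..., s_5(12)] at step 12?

Answer: [642, 642, 642, 641, 641, 641]

Derivation:
t=0: [509, 462, 561, 790, 24, 180]
t=1: [663, 699, 663, 442, 171, 407]
t=2: [631, 603, 633, 644, 479, 633]
t=3: [658, 669, 656, 655, 688, 661]
t=4: [632, 627, 634, 632, 613, 627]
t=5: [656, 657, 654, 656, 664, 659]
t=6: [635, 635, 637, 635, 630, 632]
t=7: [653, 652, 652, 653, 656, 655]
t=8: [638, 638, 638, 637, 636, 637]
t=9: [651, 651, 651, 651, 652, 651]
t=10: [640, 640, 640, 639, 639, 639]
t=11: [649, 649, 649, 649, 650, 649]
t=12: [642, 642, 642, 641, 641, 641]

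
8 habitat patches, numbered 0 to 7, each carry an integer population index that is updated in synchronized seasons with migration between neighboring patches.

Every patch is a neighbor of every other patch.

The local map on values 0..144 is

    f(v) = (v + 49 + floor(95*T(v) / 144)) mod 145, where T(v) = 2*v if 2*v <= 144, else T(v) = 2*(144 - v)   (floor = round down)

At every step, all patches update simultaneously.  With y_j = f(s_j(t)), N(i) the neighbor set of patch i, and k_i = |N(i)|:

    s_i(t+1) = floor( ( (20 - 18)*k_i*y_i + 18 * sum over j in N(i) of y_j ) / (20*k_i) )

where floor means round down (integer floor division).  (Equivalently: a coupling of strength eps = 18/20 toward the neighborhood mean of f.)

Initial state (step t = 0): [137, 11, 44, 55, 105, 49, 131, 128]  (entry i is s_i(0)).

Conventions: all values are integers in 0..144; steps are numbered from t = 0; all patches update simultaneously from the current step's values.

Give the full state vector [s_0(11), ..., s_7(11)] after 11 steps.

Simulating step by step:
t=0: [137, 11, 44, 55, 105, 49, 131, 128]
t=1: [42, 41, 43, 43, 42, 43, 42, 42]
t=2: [20, 16, 20, 20, 20, 20, 20, 20]
t=3: [93, 94, 93, 93, 93, 93, 93, 93]
t=4: [63, 63, 63, 63, 63, 63, 63, 63]
t=5: [50, 50, 50, 50, 50, 50, 50, 50]
t=6: [19, 19, 19, 19, 19, 19, 19, 19]
t=7: [93, 93, 93, 93, 93, 93, 93, 93]
t=8: [64, 64, 64, 64, 64, 64, 64, 64]
t=9: [52, 52, 52, 52, 52, 52, 52, 52]
t=10: [24, 24, 24, 24, 24, 24, 24, 24]
t=11: [104, 104, 104, 104, 104, 104, 104, 104]

Answer: [104, 104, 104, 104, 104, 104, 104, 104]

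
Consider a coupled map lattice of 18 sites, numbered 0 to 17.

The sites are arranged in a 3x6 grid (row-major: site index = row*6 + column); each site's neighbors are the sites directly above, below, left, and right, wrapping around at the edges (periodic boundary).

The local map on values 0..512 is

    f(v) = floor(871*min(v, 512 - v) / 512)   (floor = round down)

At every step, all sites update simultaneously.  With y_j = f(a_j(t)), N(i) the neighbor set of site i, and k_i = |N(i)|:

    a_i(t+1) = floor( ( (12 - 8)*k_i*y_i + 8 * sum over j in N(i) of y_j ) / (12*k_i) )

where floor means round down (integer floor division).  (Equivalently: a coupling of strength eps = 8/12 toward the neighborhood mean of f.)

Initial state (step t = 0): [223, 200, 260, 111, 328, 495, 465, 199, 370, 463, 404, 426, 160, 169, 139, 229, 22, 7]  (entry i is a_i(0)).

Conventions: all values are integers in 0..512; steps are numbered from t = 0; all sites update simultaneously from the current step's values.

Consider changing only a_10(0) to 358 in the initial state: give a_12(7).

Answer: a_12(7) = 309
Key observation: This trace re-runs the system from the modified initial state.

Derivation:
t=0: [223, 200, 260, 111, 328, 495, 465, 199, 370, 463, 358, 426, 160, 169, 139, 229, 22, 7]
t=1: [246, 352, 310, 264, 190, 150, 215, 270, 261, 207, 183, 111, 216, 293, 302, 220, 174, 84]
t=2: [349, 348, 360, 372, 321, 263, 352, 376, 385, 372, 296, 241, 338, 358, 371, 362, 290, 231]
t=3: [303, 263, 247, 258, 342, 374, 292, 248, 233, 258, 347, 378, 299, 261, 244, 267, 348, 381]
t=4: [350, 411, 417, 403, 300, 260, 352, 410, 413, 398, 297, 260, 350, 412, 414, 398, 293, 257]
t=5: [282, 186, 168, 212, 345, 392, 282, 187, 171, 216, 347, 392, 283, 187, 170, 217, 349, 394]
t=6: [347, 324, 304, 337, 281, 247, 347, 325, 306, 338, 282, 247, 346, 324, 306, 338, 281, 245]
t=7: [310, 318, 337, 321, 380, 391, 310, 317, 336, 321, 380, 391, 309, 317, 336, 321, 379, 391]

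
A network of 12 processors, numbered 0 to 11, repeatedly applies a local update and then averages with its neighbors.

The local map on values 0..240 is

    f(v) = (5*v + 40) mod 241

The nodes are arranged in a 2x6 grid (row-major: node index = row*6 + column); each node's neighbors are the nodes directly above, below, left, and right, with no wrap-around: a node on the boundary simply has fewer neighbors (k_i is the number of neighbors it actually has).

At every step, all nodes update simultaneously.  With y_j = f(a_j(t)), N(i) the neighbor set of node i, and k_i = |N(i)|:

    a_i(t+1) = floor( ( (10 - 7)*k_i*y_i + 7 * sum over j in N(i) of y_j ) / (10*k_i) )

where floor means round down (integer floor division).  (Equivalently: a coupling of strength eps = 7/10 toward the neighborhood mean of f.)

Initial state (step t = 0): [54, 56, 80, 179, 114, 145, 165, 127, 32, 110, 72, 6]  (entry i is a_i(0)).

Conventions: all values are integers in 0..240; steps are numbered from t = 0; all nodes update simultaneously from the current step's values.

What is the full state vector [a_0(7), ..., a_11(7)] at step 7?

Answer: [206, 142, 123, 106, 143, 85, 172, 145, 60, 133, 127, 143]

Derivation:
t=0: [54, 56, 80, 179, 114, 145, 165, 127, 32, 110, 72, 6]
t=1: [98, 131, 174, 165, 134, 81, 134, 156, 176, 165, 119, 91]
t=2: [168, 141, 184, 172, 184, 145, 119, 177, 158, 157, 135, 128]
t=3: [108, 145, 142, 187, 176, 164, 171, 126, 158, 151, 195, 155]
t=4: [104, 85, 45, 72, 105, 142, 151, 131, 99, 61, 99, 93]
t=5: [127, 140, 108, 96, 80, 45, 123, 145, 95, 93, 64, 34]
t=6: [124, 82, 49, 86, 101, 150, 134, 64, 47, 51, 136, 113]
t=7: [206, 142, 123, 106, 143, 85, 172, 145, 60, 133, 127, 143]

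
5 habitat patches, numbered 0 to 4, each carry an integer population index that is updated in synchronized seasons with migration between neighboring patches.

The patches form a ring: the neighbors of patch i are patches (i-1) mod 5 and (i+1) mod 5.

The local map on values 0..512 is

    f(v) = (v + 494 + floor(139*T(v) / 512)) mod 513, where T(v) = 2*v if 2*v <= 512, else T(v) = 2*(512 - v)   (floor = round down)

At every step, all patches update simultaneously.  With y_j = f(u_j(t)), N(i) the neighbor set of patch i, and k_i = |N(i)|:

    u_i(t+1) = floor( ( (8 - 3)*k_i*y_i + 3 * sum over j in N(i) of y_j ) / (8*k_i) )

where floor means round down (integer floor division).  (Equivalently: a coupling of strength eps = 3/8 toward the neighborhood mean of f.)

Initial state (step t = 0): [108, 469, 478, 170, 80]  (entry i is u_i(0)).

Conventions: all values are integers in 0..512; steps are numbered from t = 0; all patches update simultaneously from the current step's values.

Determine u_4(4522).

Answer: u_4(4522) = 476
Key observation: The state at step 10, [476, 476, 476, 476, 476], reappears at step 11: the system is in a cycle of period 1 from step 10 on.  Therefore the state at step 4522 equals the state at step 10 + ((4522 - 10) mod 1) = 10, which is [476, 476, 476, 476, 476].

Derivation:
t=0: [108, 469, 478, 170, 80]
t=1: [200, 412, 432, 260, 138]
t=2: [300, 419, 439, 357, 245]
t=3: [399, 441, 450, 417, 377]
t=4: [442, 457, 460, 448, 436]
t=5: [461, 466, 467, 463, 459]
t=6: [469, 470, 471, 470, 468]
t=7: [472, 473, 473, 473, 472]
t=8: [474, 474, 475, 474, 474]
t=9: [475, 475, 475, 475, 475]
t=10: [476, 476, 476, 476, 476]
t=11: [476, 476, 476, 476, 476]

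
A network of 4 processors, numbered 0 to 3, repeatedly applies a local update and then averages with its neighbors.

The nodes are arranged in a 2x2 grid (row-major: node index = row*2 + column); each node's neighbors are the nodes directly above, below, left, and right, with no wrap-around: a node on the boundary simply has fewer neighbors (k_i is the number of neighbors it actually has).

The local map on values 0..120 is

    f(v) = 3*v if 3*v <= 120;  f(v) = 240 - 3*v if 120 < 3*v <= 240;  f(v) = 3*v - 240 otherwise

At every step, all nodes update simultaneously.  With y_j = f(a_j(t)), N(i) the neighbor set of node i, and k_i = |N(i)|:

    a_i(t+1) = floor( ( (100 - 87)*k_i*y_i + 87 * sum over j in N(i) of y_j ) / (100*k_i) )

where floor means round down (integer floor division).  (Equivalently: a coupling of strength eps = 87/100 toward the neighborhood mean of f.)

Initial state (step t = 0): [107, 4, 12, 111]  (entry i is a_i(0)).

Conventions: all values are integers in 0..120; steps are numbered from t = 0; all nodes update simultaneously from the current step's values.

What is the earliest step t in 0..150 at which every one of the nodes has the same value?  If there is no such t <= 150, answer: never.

Simulating step by step:
t=0: [107, 4, 12, 111]  (not all equal)
t=1: [31, 77, 80, 32]  (not all equal)
t=2: [16, 83, 82, 16]  (not all equal)
t=3: [12, 42, 42, 12]  (not all equal)
t=4: [103, 46, 46, 103]  (not all equal)
t=5: [97, 73, 73, 97]  (not all equal)
t=6: [24, 47, 47, 24]  (not all equal)
t=7: [95, 75, 75, 95]  (not all equal)
t=8: [18, 41, 41, 18]  (not all equal)
t=9: [108, 62, 62, 108]  (not all equal)
t=10: [57, 80, 80, 57]  (not all equal)
t=11: [8, 60, 60, 8]  (not all equal)
t=12: [55, 28, 28, 55]  (not all equal)
t=13: [82, 76, 76, 82]  (not all equal)
t=14: [11, 6, 6, 11]  (not all equal)
t=15: [19, 31, 31, 19]  (not all equal)
t=16: [88, 61, 61, 88]  (not all equal)
t=17: [52, 28, 28, 52]  (not all equal)
t=18: [84, 84, 84, 84]  (all equal)

Answer: 18
Key observation: Synchronization is absorbing here: once all nodes are equal they stay equal, and step 18 is the first all-equal step.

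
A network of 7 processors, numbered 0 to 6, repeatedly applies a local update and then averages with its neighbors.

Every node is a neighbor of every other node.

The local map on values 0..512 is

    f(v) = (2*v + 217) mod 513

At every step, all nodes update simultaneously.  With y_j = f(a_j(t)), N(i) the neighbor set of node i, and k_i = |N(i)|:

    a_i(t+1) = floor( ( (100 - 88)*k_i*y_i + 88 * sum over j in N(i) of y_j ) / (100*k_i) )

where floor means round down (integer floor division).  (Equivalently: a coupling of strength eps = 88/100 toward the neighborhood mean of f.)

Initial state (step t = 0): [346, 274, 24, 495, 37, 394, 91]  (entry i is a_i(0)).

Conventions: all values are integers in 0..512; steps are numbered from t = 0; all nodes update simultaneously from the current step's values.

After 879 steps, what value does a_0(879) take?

Answer: a_0(879) = 410
Key observation: The state at step 2, [353, 353, 353, 353, 353, 353, 353], reappears at step 8: the system is in a cycle of period 6 from step 2 on.  Therefore the state at step 879 equals the state at step 2 + ((879 - 2) mod 6) = 3, which is [410, 410, 410, 410, 410, 410, 410].

Derivation:
t=0: [346, 274, 24, 495, 37, 394, 91]
t=1: [323, 327, 326, 328, 326, 320, 323]
t=2: [353, 353, 353, 353, 353, 353, 353]
t=3: [410, 410, 410, 410, 410, 410, 410]
t=4: [11, 11, 11, 11, 11, 11, 11]
t=5: [239, 239, 239, 239, 239, 239, 239]
t=6: [182, 182, 182, 182, 182, 182, 182]
t=7: [68, 68, 68, 68, 68, 68, 68]
t=8: [353, 353, 353, 353, 353, 353, 353]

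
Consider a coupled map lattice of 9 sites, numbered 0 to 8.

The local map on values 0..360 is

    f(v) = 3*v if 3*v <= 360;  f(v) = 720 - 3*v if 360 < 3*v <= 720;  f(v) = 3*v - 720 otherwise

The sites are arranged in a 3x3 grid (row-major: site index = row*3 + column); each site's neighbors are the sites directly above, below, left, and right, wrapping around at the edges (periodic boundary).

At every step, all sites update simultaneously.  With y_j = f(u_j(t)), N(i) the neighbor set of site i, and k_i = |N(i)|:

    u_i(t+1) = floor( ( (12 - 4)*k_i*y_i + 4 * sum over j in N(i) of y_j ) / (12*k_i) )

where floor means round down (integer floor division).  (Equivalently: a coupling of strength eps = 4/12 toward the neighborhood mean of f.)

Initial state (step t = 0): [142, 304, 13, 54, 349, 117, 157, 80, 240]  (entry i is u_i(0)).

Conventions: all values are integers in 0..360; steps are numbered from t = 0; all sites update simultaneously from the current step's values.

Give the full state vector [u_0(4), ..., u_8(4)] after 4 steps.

Answer: [147, 167, 259, 87, 131, 112, 119, 61, 185]

Derivation:
t=0: [142, 304, 13, 54, 349, 117, 157, 80, 240]
t=1: [249, 203, 95, 209, 296, 278, 224, 224, 73]
t=2: [62, 118, 229, 91, 142, 139, 64, 77, 187]
t=3: [195, 298, 105, 263, 292, 265, 198, 237, 169]
t=4: [147, 167, 259, 87, 131, 112, 119, 61, 185]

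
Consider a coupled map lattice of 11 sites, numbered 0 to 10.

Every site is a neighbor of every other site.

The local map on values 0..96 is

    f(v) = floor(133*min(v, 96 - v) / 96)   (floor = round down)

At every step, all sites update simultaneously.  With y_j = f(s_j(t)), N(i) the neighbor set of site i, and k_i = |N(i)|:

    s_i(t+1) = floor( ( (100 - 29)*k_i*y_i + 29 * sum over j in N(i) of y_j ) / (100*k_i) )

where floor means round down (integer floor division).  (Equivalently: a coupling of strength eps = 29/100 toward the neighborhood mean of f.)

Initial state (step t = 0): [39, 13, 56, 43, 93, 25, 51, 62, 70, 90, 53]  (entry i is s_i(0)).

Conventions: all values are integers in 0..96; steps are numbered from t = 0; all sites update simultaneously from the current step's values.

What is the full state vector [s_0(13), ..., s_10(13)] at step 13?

Answer: [42, 42, 42, 42, 42, 42, 42, 42, 45, 42, 42]

Derivation:
t=0: [39, 13, 56, 43, 93, 25, 51, 62, 70, 90, 53]
t=1: [49, 24, 50, 52, 15, 35, 54, 44, 37, 18, 52]
t=2: [59, 38, 58, 56, 29, 48, 55, 56, 50, 32, 56]
t=3: [51, 52, 52, 54, 44, 62, 55, 54, 59, 47, 54]
t=4: [60, 59, 59, 57, 59, 50, 56, 57, 53, 62, 57]
t=5: [50, 51, 51, 53, 51, 59, 54, 53, 57, 49, 53]
t=6: [61, 61, 61, 59, 61, 53, 58, 59, 55, 63, 59]
t=7: [48, 48, 48, 50, 48, 56, 51, 50, 54, 46, 50]
t=8: [64, 64, 64, 62, 64, 57, 62, 62, 59, 62, 62]
t=9: [44, 44, 44, 46, 44, 51, 46, 46, 49, 46, 46]
t=10: [60, 60, 60, 62, 60, 62, 62, 62, 64, 62, 62]
t=11: [48, 48, 48, 47, 48, 47, 47, 47, 45, 47, 47]
t=12: [65, 65, 65, 65, 65, 65, 65, 65, 62, 65, 65]
t=13: [42, 42, 42, 42, 42, 42, 42, 42, 45, 42, 42]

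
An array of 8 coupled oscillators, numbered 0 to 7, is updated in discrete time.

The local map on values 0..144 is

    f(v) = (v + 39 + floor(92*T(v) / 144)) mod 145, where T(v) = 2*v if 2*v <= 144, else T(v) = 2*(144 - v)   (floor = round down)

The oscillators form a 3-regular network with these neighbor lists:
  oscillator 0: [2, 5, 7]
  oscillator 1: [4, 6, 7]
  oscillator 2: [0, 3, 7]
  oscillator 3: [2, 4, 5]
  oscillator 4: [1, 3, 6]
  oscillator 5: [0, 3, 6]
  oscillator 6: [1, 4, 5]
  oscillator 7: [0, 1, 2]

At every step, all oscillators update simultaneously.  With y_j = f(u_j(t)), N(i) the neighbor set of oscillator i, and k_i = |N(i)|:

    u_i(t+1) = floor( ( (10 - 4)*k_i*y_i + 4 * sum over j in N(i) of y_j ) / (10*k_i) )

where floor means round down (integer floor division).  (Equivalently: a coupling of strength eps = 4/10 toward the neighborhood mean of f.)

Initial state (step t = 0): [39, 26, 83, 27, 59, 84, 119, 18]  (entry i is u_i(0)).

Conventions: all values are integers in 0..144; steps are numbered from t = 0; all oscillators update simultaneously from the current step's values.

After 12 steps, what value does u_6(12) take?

Answer: u_6(12) = 98

Derivation:
t=0: [39, 26, 83, 27, 59, 84, 119, 18]
t=1: [101, 79, 73, 78, 49, 68, 50, 85]
t=2: [50, 42, 55, 48, 18, 43, 18, 54]
t=3: [27, 104, 15, 33, 76, 93, 94, 31]
t=4: [91, 58, 86, 92, 62, 66, 51, 95]
t=5: [51, 28, 53, 48, 32, 41, 20, 48]
t=6: [25, 87, 10, 36, 91, 92, 96, 18]
t=7: [82, 56, 76, 94, 61, 66, 51, 75]
t=8: [53, 25, 55, 48, 30, 41, 18, 51]
t=9: [29, 83, 15, 36, 87, 92, 92, 23]
t=10: [91, 58, 86, 96, 62, 68, 52, 85]
t=11: [52, 29, 53, 48, 32, 44, 21, 50]
t=12: [28, 90, 11, 37, 92, 96, 98, 21]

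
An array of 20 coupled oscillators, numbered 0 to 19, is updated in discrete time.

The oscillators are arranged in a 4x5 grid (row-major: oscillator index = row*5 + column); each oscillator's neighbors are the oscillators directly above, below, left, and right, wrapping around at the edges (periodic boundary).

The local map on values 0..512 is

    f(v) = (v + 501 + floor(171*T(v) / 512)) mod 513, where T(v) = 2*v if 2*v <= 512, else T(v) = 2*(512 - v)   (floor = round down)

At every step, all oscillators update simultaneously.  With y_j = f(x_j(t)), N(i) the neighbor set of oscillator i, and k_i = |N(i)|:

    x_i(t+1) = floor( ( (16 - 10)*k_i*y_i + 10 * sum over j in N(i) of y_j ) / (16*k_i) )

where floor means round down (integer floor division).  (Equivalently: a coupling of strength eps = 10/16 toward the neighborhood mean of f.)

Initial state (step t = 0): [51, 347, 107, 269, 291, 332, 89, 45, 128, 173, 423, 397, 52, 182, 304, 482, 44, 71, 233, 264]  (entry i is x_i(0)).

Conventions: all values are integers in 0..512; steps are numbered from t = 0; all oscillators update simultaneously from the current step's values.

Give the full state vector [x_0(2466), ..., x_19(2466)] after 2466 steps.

Simulating step by step:
t=0: [51, 347, 107, 269, 291, 332, 89, 45, 128, 173, 423, 397, 52, 182, 304, 482, 44, 71, 233, 264]
t=1: [308, 235, 223, 339, 344, 314, 271, 113, 239, 337, 460, 288, 171, 278, 388, 343, 257, 145, 333, 425]
t=2: [427, 396, 326, 420, 445, 439, 378, 290, 376, 434, 455, 407, 298, 401, 455, 447, 386, 318, 409, 455]
t=3: [472, 457, 444, 462, 474, 472, 456, 437, 456, 472, 477, 459, 440, 459, 477, 474, 459, 442, 463, 477]
t=4: [485, 481, 478, 482, 486, 485, 481, 477, 481, 485, 486, 481, 477, 482, 486, 486, 481, 478, 482, 486]
t=5: [490, 489, 488, 489, 490, 490, 489, 488, 489, 490, 490, 489, 488, 489, 490, 490, 489, 488, 489, 490]
t=6: [492, 492, 492, 492, 492, 492, 492, 492, 492, 492, 492, 492, 492, 492, 492, 492, 492, 492, 492, 492]
t=7: [493, 493, 493, 493, 493, 493, 493, 493, 493, 493, 493, 493, 493, 493, 493, 493, 493, 493, 493, 493]
t=8: [493, 493, 493, 493, 493, 493, 493, 493, 493, 493, 493, 493, 493, 493, 493, 493, 493, 493, 493, 493]

Answer: [493, 493, 493, 493, 493, 493, 493, 493, 493, 493, 493, 493, 493, 493, 493, 493, 493, 493, 493, 493]
Key observation: The state at step 7, [493, 493, 493, 493, 493, 493, 493, 493, 493, 493, 493, 493, 493, 493, 493, 493, 493, 493, 493, 493], reappears at step 8: the system is in a cycle of period 1 from step 7 on.  Therefore the state at step 2466 equals the state at step 7 + ((2466 - 7) mod 1) = 7, which is [493, 493, 493, 493, 493, 493, 493, 493, 493, 493, 493, 493, 493, 493, 493, 493, 493, 493, 493, 493].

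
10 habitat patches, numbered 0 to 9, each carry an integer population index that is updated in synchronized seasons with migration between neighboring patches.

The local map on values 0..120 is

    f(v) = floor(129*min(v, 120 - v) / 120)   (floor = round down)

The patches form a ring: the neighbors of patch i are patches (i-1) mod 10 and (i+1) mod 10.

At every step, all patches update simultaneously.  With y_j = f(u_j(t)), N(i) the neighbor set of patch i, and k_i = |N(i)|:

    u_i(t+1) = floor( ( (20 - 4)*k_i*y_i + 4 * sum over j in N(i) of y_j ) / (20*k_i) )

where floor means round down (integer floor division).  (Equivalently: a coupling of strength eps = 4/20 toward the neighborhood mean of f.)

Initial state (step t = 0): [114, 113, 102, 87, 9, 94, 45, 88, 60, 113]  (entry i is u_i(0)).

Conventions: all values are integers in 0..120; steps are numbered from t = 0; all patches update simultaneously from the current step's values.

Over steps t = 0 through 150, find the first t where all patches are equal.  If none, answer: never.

Simulating step by step:
t=0: [114, 113, 102, 87, 9, 94, 45, 88, 60, 113]  (not all equal)
t=1: [6, 8, 19, 30, 13, 27, 44, 38, 55, 12]  (not all equal)
t=2: [6, 9, 20, 28, 16, 29, 44, 42, 52, 16]  (not all equal)
t=3: [7, 9, 20, 27, 19, 31, 45, 46, 50, 19]  (not all equal)
t=4: [8, 10, 20, 27, 22, 33, 46, 49, 49, 22]  (not all equal)
t=5: [9, 10, 20, 27, 24, 35, 47, 51, 49, 24]  (not all equal)
t=6: [10, 11, 20, 27, 26, 37, 49, 53, 49, 26]  (not all equal)
t=7: [11, 11, 20, 28, 28, 39, 51, 55, 49, 27]  (not all equal)
t=8: [12, 12, 20, 29, 31, 41, 53, 57, 50, 29]  (not all equal)
t=9: [13, 12, 21, 30, 33, 44, 55, 59, 51, 31]  (not all equal)
t=10: [14, 13, 22, 31, 35, 47, 58, 61, 52, 33]  (not all equal)
t=11: [16, 14, 23, 32, 37, 49, 60, 62, 53, 35]  (not all equal)
t=12: [18, 16, 24, 33, 39, 51, 62, 61, 54, 36]  (not all equal)
t=13: [20, 18, 25, 34, 41, 53, 61, 62, 56, 38]  (not all equal)
t=14: [22, 19, 26, 35, 44, 55, 62, 61, 58, 40]  (not all equal)
t=15: [24, 21, 27, 37, 47, 58, 61, 62, 60, 42]  (not all equal)
t=16: [26, 23, 29, 39, 50, 60, 62, 62, 61, 44]  (not all equal)
t=17: [28, 25, 31, 41, 52, 62, 62, 62, 61, 46]  (not all equal)
t=18: [31, 27, 33, 44, 54, 61, 62, 62, 61, 48]  (not all equal)
t=19: [34, 30, 35, 46, 57, 62, 62, 62, 61, 50]  (not all equal)
t=20: [37, 32, 37, 49, 59, 61, 62, 62, 61, 52]  (not all equal)
t=21: [40, 35, 39, 51, 61, 62, 62, 62, 62, 54]  (not all equal)
t=22: [43, 38, 41, 53, 62, 62, 62, 62, 61, 56]  (not all equal)
t=23: [46, 41, 44, 55, 61, 62, 62, 62, 62, 58]  (not all equal)
t=24: [49, 44, 47, 58, 62, 62, 62, 62, 62, 60]  (not all equal)
t=25: [52, 47, 50, 60, 62, 62, 62, 62, 62, 62]  (not all equal)
t=26: [55, 50, 53, 62, 62, 62, 62, 62, 62, 61]  (not all equal)
t=27: [58, 53, 56, 61, 62, 62, 62, 62, 62, 62]  (not all equal)
t=28: [61, 57, 59, 62, 62, 62, 62, 62, 62, 62]  (not all equal)
t=29: [62, 61, 62, 62, 62, 62, 62, 62, 62, 62]  (not all equal)
t=30: [62, 62, 62, 62, 62, 62, 62, 62, 62, 62]  (all equal)

Answer: 30
Key observation: Synchronization is absorbing here: once all patches are equal they stay equal, and step 30 is the first all-equal step.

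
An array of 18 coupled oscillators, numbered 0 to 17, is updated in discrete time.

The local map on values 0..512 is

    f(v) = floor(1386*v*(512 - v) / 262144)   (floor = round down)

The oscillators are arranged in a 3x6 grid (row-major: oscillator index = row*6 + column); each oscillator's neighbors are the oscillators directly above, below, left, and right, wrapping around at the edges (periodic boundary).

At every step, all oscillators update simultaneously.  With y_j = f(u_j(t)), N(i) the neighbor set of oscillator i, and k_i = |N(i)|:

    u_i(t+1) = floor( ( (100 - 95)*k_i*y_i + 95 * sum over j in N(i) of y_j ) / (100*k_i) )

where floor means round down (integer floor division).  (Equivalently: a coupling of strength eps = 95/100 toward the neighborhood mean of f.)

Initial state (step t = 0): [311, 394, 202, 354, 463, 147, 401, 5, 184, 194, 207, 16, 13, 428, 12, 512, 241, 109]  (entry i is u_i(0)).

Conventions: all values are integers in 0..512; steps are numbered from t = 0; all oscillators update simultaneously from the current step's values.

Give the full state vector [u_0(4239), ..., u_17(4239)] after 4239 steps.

Simulating step by step:
t=0: [311, 394, 202, 354, 463, 147, 401, 5, 184, 194, 207, 16, 13, 428, 12, 512, 241, 109]
t=1: [205, 217, 227, 199, 304, 185, 111, 235, 182, 241, 214, 259, 236, 86, 201, 236, 179, 178]
t=2: [310, 304, 329, 340, 325, 330, 336, 274, 339, 332, 335, 303, 272, 331, 300, 330, 331, 330]
t=3: [327, 327, 322, 317, 314, 325, 337, 319, 327, 312, 321, 315, 320, 338, 316, 318, 316, 327]
t=4: [318, 319, 322, 326, 324, 323, 323, 315, 325, 324, 327, 319, 315, 323, 319, 327, 324, 324]
t=5: [324, 324, 322, 321, 320, 323, 326, 322, 324, 319, 322, 321, 323, 326, 321, 322, 320, 324]
t=6: [321, 322, 323, 323, 323, 322, 322, 321, 323, 323, 324, 321, 321, 322, 322, 324, 323, 322]
t=7: [323, 323, 322, 322, 322, 323, 323, 322, 322, 322, 322, 322, 323, 323, 322, 322, 322, 323]
t=8: [322, 322, 322, 323, 322, 322, 322, 322, 323, 323, 323, 322, 322, 322, 322, 323, 322, 322]
t=9: [323, 323, 322, 322, 322, 323, 323, 322, 322, 322, 322, 322, 323, 323, 322, 322, 322, 323]

Answer: [323, 323, 322, 322, 322, 323, 323, 322, 322, 322, 322, 322, 323, 323, 322, 322, 322, 323]
Key observation: The state at step 7, [323, 323, 322, 322, 322, 323, 323, 322, 322, 322, 322, 322, 323, 323, 322, 322, 322, 323], reappears at step 9: the system is in a cycle of period 2 from step 7 on.  Therefore the state at step 4239 equals the state at step 7 + ((4239 - 7) mod 2) = 7, which is [323, 323, 322, 322, 322, 323, 323, 322, 322, 322, 322, 322, 323, 323, 322, 322, 322, 323].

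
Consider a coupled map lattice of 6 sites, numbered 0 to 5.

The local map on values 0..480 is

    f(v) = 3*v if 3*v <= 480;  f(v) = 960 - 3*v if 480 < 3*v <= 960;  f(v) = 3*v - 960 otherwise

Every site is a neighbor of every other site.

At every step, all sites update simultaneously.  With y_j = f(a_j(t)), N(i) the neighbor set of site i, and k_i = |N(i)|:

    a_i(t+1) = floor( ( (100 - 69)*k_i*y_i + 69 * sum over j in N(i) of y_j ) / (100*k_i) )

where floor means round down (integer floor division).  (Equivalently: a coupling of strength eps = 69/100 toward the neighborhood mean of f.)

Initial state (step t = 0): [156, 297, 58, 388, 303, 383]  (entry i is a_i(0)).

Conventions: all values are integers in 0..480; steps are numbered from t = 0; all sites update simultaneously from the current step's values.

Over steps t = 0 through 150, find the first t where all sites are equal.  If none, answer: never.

Simulating step by step:
t=0: [156, 297, 58, 388, 303, 383]  (not all equal)
t=1: [239, 171, 189, 194, 168, 191]  (not all equal)
t=2: [359, 394, 385, 382, 396, 384]  (not all equal)
t=3: [177, 195, 190, 189, 196, 190]  (not all equal)
t=4: [397, 388, 391, 391, 388, 391]  (not all equal)
t=5: [216, 211, 213, 213, 211, 213]  (not all equal)
t=6: [319, 322, 321, 321, 322, 321]  (not all equal)
t=7: [3, 4, 3, 3, 4, 3]  (not all equal)
t=8: [9, 10, 9, 9, 10, 9]  (not all equal)
t=9: [27, 28, 27, 27, 28, 27]  (not all equal)
t=10: [81, 82, 81, 81, 82, 81]  (not all equal)
t=11: [243, 244, 243, 243, 244, 243]  (not all equal)
t=12: [230, 229, 230, 230, 229, 230]  (not all equal)
t=13: [270, 271, 270, 270, 271, 270]  (not all equal)
t=14: [149, 148, 149, 149, 148, 149]  (not all equal)
t=15: [446, 445, 446, 446, 445, 446]  (not all equal)
t=16: [377, 376, 377, 377, 376, 377]  (not all equal)
t=17: [170, 169, 170, 170, 169, 170]  (not all equal)
t=18: [450, 451, 450, 450, 451, 450]  (not all equal)
t=19: [390, 391, 390, 390, 391, 390]  (not all equal)
t=20: [210, 211, 210, 210, 211, 210]  (not all equal)
t=21: [329, 328, 329, 329, 328, 329]  (not all equal)
t=22: [26, 25, 26, 26, 25, 26]  (not all equal)
t=23: [77, 76, 77, 77, 76, 77]  (not all equal)
t=24: [230, 229, 230, 230, 229, 230]  (not all equal)

Answer: never
Key observation: The state at step 12 reappears at step 24 — the system is in a cycle of period 12 from step 12 on.  No step 0..24 is synchronized, and the cycle repeats forever, so no step up to 150 (or ever) has all sites equal.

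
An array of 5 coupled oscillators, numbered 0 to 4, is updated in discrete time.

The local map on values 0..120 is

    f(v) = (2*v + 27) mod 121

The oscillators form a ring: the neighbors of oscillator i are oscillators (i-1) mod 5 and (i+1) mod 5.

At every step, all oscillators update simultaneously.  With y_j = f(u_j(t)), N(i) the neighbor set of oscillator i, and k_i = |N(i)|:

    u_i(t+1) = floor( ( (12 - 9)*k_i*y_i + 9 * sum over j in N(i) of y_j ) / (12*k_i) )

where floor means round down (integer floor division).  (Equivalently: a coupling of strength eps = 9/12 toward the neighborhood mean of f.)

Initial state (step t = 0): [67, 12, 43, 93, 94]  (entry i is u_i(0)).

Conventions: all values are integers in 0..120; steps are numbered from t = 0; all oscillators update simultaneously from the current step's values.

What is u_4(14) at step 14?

Simulating step by step:
t=0: [67, 12, 43, 93, 94]
t=1: [64, 70, 81, 100, 73]
t=2: [45, 49, 74, 71, 65]
t=3: [44, 65, 33, 45, 70]
t=4: [59, 87, 80, 81, 98]
t=5: [74, 53, 72, 80, 60]
t=6: [27, 42, 41, 45, 51]
t=7: [64, 99, 112, 73, 76]
t=8: [69, 42, 60, 38, 46]
t=9: [97, 54, 86, 80, 84]
t=10: [58, 70, 49, 73, 80]
t=11: [47, 21, 37, 39, 44]
t=12: [69, 55, 90, 107, 68]
t=13: [32, 52, 72, 78, 72]
t=14: [45, 55, 39, 53, 69]

Answer: u_4(14) = 69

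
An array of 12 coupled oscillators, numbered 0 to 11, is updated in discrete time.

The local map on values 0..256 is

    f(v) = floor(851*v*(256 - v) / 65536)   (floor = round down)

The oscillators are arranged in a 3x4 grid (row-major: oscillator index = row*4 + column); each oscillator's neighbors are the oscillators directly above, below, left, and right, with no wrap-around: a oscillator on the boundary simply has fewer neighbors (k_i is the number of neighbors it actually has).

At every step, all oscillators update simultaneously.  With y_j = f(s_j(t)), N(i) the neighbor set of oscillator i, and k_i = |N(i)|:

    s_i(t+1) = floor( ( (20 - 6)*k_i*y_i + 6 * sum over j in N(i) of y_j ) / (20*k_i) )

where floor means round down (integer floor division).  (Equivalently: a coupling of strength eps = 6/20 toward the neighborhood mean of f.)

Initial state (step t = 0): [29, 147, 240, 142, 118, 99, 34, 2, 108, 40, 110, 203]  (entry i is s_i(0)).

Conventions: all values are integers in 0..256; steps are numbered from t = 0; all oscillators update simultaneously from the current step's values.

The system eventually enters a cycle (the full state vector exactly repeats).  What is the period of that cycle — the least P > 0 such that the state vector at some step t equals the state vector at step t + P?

Simulating step by step:
t=0: [29, 147, 240, 142, 118, 99, 34, 2, 108, 40, 110, 203]
t=1: [122, 179, 85, 155, 197, 187, 103, 48, 193, 140, 180, 129]
t=2: [197, 181, 190, 189, 158, 172, 192, 152, 163, 197, 186, 194]
t=3: [161, 173, 163, 169, 194, 182, 165, 191, 189, 160, 164, 165]
t=4: [189, 187, 194, 186, 162, 176, 190, 170, 168, 192, 195, 189]
t=5: [169, 167, 159, 170, 191, 178, 164, 181, 187, 164, 156, 166]
t=6: [185, 191, 197, 188, 166, 181, 193, 180, 170, 191, 199, 191]
t=7: [172, 162, 153, 165, 188, 173, 158, 172, 185, 163, 150, 161]
t=8: [185, 195, 202, 194, 170, 187, 199, 190, 173, 193, 203, 197]
t=9: [170, 155, 144, 154, 184, 165, 148, 158, 182, 159, 142, 150]
t=10: [188, 201, 207, 203, 176, 194, 205, 202, 177, 197, 208, 205]
t=11: [164, 145, 133, 138, 177, 154, 136, 139, 176, 151, 132, 135]
t=12: [194, 206, 211, 211, 184, 202, 210, 211, 185, 203, 211, 211]
t=13: [154, 135, 124, 123, 167, 141, 125, 123, 165, 140, 124, 123]
t=14: [202, 210, 212, 212, 195, 208, 211, 212, 196, 208, 211, 212]
t=15: [140, 126, 121, 121, 150, 130, 123, 121, 148, 130, 123, 121]
t=16: [209, 211, 212, 212, 207, 211, 212, 212, 207, 211, 212, 212]
t=17: [127, 123, 121, 121, 129, 123, 121, 121, 129, 123, 121, 121]
t=18: [212, 212, 212, 212, 212, 212, 212, 212, 212, 212, 212, 212]
t=19: [121, 121, 121, 121, 121, 121, 121, 121, 121, 121, 121, 121]
t=20: [212, 212, 212, 212, 212, 212, 212, 212, 212, 212, 212, 212]

Answer: 2
Key observation: The state at step 18, [212, 212, 212, 212, 212, 212, 212, 212, 212, 212, 212, 212], reappears at step 20 — and no state repeats earlier — so the cycle the system enters has period 2.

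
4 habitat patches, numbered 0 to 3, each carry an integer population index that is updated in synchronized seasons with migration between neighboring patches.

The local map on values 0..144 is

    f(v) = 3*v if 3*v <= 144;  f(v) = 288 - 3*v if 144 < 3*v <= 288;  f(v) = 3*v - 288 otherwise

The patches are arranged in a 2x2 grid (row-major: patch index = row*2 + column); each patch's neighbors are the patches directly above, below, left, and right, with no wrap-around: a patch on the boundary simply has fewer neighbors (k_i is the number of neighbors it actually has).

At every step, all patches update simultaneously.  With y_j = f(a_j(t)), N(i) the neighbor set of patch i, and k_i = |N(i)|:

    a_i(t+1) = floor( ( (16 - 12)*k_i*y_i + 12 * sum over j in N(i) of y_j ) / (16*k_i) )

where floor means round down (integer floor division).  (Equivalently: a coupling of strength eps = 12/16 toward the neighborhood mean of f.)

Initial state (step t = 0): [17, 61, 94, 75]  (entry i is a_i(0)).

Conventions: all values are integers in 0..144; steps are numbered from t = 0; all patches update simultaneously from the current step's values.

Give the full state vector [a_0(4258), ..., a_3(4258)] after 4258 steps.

Answer: [81, 81, 81, 81]
Key observation: The state at step 28, [135, 135, 135, 135], reappears at step 36: the system is in a cycle of period 8 from step 28 on.  Therefore the state at step 4258 equals the state at step 28 + ((4258 - 28) mod 8) = 34, which is [81, 81, 81, 81].

Derivation:
t=0: [17, 61, 94, 75]
t=1: [54, 69, 44, 57]
t=2: [111, 111, 124, 109]
t=3: [59, 42, 52, 58]
t=4: [124, 115, 117, 125]
t=5: [66, 78, 79, 66]
t=6: [61, 81, 80, 61]
t=7: [61, 90, 90, 61]
t=8: [39, 83, 83, 39]
t=9: [58, 97, 97, 58]
t=10: [30, 86, 86, 30]
t=11: [45, 75, 75, 45]
t=12: [81, 117, 117, 81]
t=13: [58, 49, 49, 58]
t=14: [134, 120, 120, 134]
t=15: [82, 103, 103, 82]
t=16: [26, 36, 36, 26]
t=17: [100, 85, 85, 100]
t=18: [27, 17, 17, 27]
t=19: [58, 73, 73, 58]
t=20: [80, 102, 102, 80]
t=21: [25, 40, 40, 25]
t=22: [108, 86, 86, 108]
t=23: [31, 34, 34, 31]
t=24: [99, 95, 95, 99]
t=25: [4, 7, 7, 4]
t=26: [18, 14, 14, 18]
t=27: [45, 51, 51, 45]
t=28: [135, 135, 135, 135]
t=29: [117, 117, 117, 117]
t=30: [63, 63, 63, 63]
t=31: [99, 99, 99, 99]
t=32: [9, 9, 9, 9]
t=33: [27, 27, 27, 27]
t=34: [81, 81, 81, 81]
t=35: [45, 45, 45, 45]
t=36: [135, 135, 135, 135]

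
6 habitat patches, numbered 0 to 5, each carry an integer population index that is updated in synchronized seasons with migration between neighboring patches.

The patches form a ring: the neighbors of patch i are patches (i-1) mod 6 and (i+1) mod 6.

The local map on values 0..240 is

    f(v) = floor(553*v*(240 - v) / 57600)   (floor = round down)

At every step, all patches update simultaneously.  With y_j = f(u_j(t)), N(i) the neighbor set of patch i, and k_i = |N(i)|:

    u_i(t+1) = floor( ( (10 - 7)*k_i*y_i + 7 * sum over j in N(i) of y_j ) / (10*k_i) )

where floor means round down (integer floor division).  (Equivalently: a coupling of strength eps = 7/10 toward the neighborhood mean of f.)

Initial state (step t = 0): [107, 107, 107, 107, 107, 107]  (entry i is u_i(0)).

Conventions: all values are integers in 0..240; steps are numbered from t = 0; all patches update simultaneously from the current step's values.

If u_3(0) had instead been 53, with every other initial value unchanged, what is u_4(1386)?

Answer: u_4(1386) = 136
Key observation: The state at step 3, [135, 135, 135, 135, 135, 135], reappears at step 5: the system is in a cycle of period 2 from step 3 on.  Therefore the state at step 1386 equals the state at step 3 + ((1386 - 3) mod 2) = 4, which is [136, 136, 136, 136, 136, 136].

Derivation:
t=0: [107, 107, 107, 53, 107, 107]
t=1: [136, 136, 121, 123, 121, 136]
t=2: [135, 136, 136, 138, 136, 136]
t=3: [135, 135, 135, 135, 135, 135]
t=4: [136, 136, 136, 136, 136, 136]
t=5: [135, 135, 135, 135, 135, 135]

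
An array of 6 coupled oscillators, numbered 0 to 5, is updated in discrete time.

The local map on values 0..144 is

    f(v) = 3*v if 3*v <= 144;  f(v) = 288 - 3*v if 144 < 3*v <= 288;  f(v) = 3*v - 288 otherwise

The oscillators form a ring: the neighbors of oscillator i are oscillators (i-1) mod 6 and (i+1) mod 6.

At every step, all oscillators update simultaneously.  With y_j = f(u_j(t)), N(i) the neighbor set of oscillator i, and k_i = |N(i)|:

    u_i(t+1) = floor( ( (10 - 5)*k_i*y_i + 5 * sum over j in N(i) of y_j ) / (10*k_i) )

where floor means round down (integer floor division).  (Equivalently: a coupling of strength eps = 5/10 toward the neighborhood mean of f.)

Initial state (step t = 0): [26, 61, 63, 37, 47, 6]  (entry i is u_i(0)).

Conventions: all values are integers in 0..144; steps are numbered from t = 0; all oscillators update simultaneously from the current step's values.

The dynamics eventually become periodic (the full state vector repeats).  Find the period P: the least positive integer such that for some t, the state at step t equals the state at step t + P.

Answer: 5
Key observation: The state at step 83, [23, 22, 23, 23, 22, 23], reappears at step 88 — and no state repeats earlier — so the cycle the system enters has period 5.

Derivation:
t=0: [26, 61, 63, 37, 47, 6]
t=1: [69, 96, 103, 115, 102, 63]
t=2: [65, 25, 24, 38, 48, 74]
t=3: [81, 78, 83, 111, 117, 92]
t=4: [39, 48, 44, 48, 45, 33]
t=5: [119, 134, 138, 138, 128, 112]
t=6: [75, 105, 123, 118, 91, 65]
t=7: [61, 49, 63, 57, 47, 66]
t=8: [110, 121, 114, 118, 122, 106]
t=9: [47, 61, 62, 66, 63, 45]
t=10: [130, 113, 99, 95, 105, 127]
t=11: [87, 53, 18, 10, 37, 78]
t=12: [59, 84, 66, 56, 76, 61]
t=13: [90, 68, 84, 97, 86, 95]
t=14: [30, 55, 39, 18, 16, 13]
t=15: [85, 113, 102, 68, 47, 54]
t=16: [60, 38, 42, 81, 123, 106]
t=17: [90, 115, 102, 74, 59, 62]
t=18: [48, 37, 39, 65, 97, 83]
t=19: [109, 120, 109, 76, 34, 56]
t=20: [67, 55, 52, 65, 96, 95]
t=21: [75, 116, 120, 79, 24, 23]
t=22: [63, 63, 63, 61, 66, 68]
t=23: [95, 99, 100, 99, 92, 89]
t=24: [9, 8, 10, 10, 13, 14]
t=25: [30, 26, 28, 32, 37, 37]
t=26: [92, 82, 85, 96, 107, 105]
t=27: [23, 32, 27, 16, 23, 24]
t=28: [76, 85, 76, 61, 64, 70]
t=29: [57, 46, 64, 91, 93, 78]
t=30: [106, 122, 86, 33, 21, 58]
t=31: [63, 54, 59, 72, 84, 80]
t=32: [93, 115, 105, 72, 48, 57]
t=33: [48, 37, 45, 78, 119, 96]
t=34: [99, 125, 108, 78, 48, 53]
t=35: [58, 54, 53, 72, 117, 102]
t=36: [93, 123, 114, 84, 54, 53]
t=37: [57, 56, 56, 63, 104, 98]
t=38: [90, 119, 114, 85, 38, 38]
t=39: [54, 52, 52, 58, 93, 90]
t=40: [100, 130, 127, 92, 37, 42]
t=41: [63, 77, 75, 57, 90, 93]
t=42: [66, 69, 75, 78, 40, 33]
t=43: [90, 78, 65, 72, 98, 102]
t=44: [27, 54, 78, 60, 25, 15]
t=45: [83, 96, 85, 86, 75, 61]
t=46: [45, 18, 24, 39, 65, 78]
t=47: [94, 78, 78, 99, 89, 84]
t=48: [25, 42, 42, 23, 21, 24]
t=49: [87, 113, 111, 81, 66, 70]
t=50: [45, 43, 46, 56, 75, 68]
t=51: [120, 132, 131, 110, 82, 91]
t=52: [66, 98, 90, 57, 35, 36]
t=53: [73, 30, 39, 89, 108, 102]
t=54: [61, 91, 86, 48, 27, 35]
t=55: [82, 41, 54, 99, 102, 99]
t=56: [54, 103, 96, 40, 13, 19]
t=57: [82, 42, 35, 69, 63, 69]
t=58: [72, 99, 104, 91, 90, 75]
t=59: [54, 28, 18, 18, 28, 54]
t=60: [115, 87, 61, 61, 87, 115]
t=61: [49, 54, 85, 85, 54, 49]
t=62: [137, 106, 56, 56, 106, 137]
t=63: [99, 75, 97, 97, 75, 99]
t=64: [22, 34, 18, 18, 34, 22]
t=65: [75, 81, 66, 66, 81, 75]
t=66: [58, 60, 78, 78, 60, 58]
t=67: [112, 96, 67, 67, 96, 112]
t=68: [36, 33, 65, 65, 33, 36]
t=69: [105, 99, 94, 94, 99, 105]
t=70: [22, 12, 6, 6, 12, 22]
t=71: [58, 39, 22, 22, 39, 58]
t=72: [114, 103, 78, 78, 103, 114]
t=73: [45, 37, 45, 45, 37, 45]
t=74: [129, 123, 129, 129, 123, 129]
t=75: [94, 90, 94, 94, 90, 94]
t=76: [9, 12, 9, 9, 12, 9]
t=77: [29, 31, 29, 29, 31, 29]
t=78: [88, 90, 88, 88, 90, 88]
t=79: [22, 21, 22, 22, 21, 22]
t=80: [65, 64, 65, 65, 64, 65]
t=81: [93, 94, 93, 93, 94, 93]
t=82: [8, 7, 8, 8, 7, 8]
t=83: [23, 22, 23, 23, 22, 23]
t=84: [68, 67, 68, 68, 67, 68]
t=85: [84, 85, 84, 84, 85, 84]
t=86: [35, 34, 35, 35, 34, 35]
t=87: [104, 103, 104, 104, 103, 104]
t=88: [23, 22, 23, 23, 22, 23]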